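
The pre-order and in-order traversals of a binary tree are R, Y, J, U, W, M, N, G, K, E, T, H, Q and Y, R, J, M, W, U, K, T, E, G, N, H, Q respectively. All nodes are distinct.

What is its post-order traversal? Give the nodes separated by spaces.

The first element of pre-order is the root; it splits in-order into left and right subtrees.
Root R: left subtree has 1 node {Y}, right has 11 {J, M, W, U, K, T, E, G, N, H, Q}.
  Root J: left subtree has 0 nodes { }, right has 10 {M, W, U, K, T, E, G, N, H, Q}.
    Root U: left subtree has 2 nodes {M, W}, right has 7 {K, T, E, G, N, H, Q}.
      Root W: left subtree has 1 node {M}, right has 0 { }.
      Root N: left subtree has 4 nodes {K, T, E, G}, right has 2 {H, Q}.
        Root G: left subtree has 3 nodes {K, T, E}, right has 0 { }.
          Root K: left subtree has 0 nodes { }, right has 2 {T, E}.
            Root E: left subtree has 1 node {T}, right has 0 { }.
        Root H: left subtree has 0 nodes { }, right has 1 {Q}.

Y M W T E K G Q H N U J R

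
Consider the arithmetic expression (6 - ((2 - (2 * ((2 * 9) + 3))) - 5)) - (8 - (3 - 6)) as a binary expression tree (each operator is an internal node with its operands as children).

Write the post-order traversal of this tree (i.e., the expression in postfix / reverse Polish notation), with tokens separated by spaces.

6 2 2 2 9 * 3 + * - 5 - - 8 3 6 - - -

Post-order on an expression tree gives postfix notation: for each operator, emit left operand, right operand, then the operator.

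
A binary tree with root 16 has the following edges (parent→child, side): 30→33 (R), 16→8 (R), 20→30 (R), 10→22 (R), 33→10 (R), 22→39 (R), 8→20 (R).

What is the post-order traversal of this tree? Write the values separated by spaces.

39 22 10 33 30 20 8 16

Post-order visits the left subtree, then the right subtree, then the node.
At 16: no left child.
At 16: go right to 8.
  At 8: no left child.
  At 8: go right to 20.
    At 20: no left child.
    At 20: go right to 30.
      At 30: no left child.
      At 30: go right to 33.
        At 33: no left child.
        At 33: go right to 10.
          At 10: no left child.
          At 10: go right to 22.
            At 22: no left child.
            At 22: go right to 39.
              39 is a leaf — visit 39.
            Visit 22.
          Visit 10.
        Visit 33.
      Visit 30.
    Visit 20.
  Visit 8.
Visit 16.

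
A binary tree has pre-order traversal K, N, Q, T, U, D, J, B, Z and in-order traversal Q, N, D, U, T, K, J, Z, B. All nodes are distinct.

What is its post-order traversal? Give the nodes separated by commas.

The first element of pre-order is the root; it splits in-order into left and right subtrees.
Root K: left subtree has 5 nodes {Q, N, D, U, T}, right has 3 {J, Z, B}.
  Root N: left subtree has 1 node {Q}, right has 3 {D, U, T}.
    Root T: left subtree has 2 nodes {D, U}, right has 0 { }.
      Root U: left subtree has 1 node {D}, right has 0 { }.
  Root J: left subtree has 0 nodes { }, right has 2 {Z, B}.
    Root B: left subtree has 1 node {Z}, right has 0 { }.

Q, D, U, T, N, Z, B, J, K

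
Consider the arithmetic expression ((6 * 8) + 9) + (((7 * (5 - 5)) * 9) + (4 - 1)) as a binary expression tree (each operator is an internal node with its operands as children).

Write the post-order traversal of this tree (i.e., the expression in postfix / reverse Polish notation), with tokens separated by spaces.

6 8 * 9 + 7 5 5 - * 9 * 4 1 - + +

Post-order on an expression tree gives postfix notation: for each operator, emit left operand, right operand, then the operator.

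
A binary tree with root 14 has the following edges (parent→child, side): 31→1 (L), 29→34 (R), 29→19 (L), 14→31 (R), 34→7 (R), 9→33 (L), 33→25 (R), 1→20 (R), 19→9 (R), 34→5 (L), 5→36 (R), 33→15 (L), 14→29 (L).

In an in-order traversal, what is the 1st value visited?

In-order visits the left subtree, then the node, then the right subtree.
At 14: go left to 29.
  At 29: go left to 19.
    At 19: no left child.
    Visit 19.
    At 19: go right to 9.
      At 9: go left to 33.
        At 33: go left to 15.
          15 is a leaf — visit 15.
        Visit 33.
        At 33: go right to 25.
          25 is a leaf — visit 25.
      Visit 9.
      At 9: no right child.
  Visit 29.
  At 29: go right to 34.
    At 34: go left to 5.
      At 5: no left child.
      Visit 5.
      At 5: go right to 36.
        36 is a leaf — visit 36.
    Visit 34.
    At 34: go right to 7.
      7 is a leaf — visit 7.
Visit 14.
At 14: go right to 31.
  At 31: go left to 1.
    At 1: no left child.
    Visit 1.
    At 1: go right to 20.
      20 is a leaf — visit 20.
  Visit 31.
  At 31: no right child.
Full in-order sequence: 19, 15, 33, 25, 9, 29, 5, 36, 34, 7, 14, 1, 20, 31.

19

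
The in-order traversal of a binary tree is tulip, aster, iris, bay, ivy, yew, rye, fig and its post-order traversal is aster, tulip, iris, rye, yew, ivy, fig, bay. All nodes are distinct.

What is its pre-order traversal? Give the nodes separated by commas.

The last element of post-order is the root; it splits in-order into left and right subtrees.
Root bay: left subtree has 3 nodes {tulip, aster, iris}, right has 4 {ivy, yew, rye, fig}.
  Root iris: left subtree has 2 nodes {tulip, aster}, right has 0 { }.
    Root tulip: left subtree has 0 nodes { }, right has 1 {aster}.
  Root fig: left subtree has 3 nodes {ivy, yew, rye}, right has 0 { }.
    Root ivy: left subtree has 0 nodes { }, right has 2 {yew, rye}.
      Root yew: left subtree has 0 nodes { }, right has 1 {rye}.

bay, iris, tulip, aster, fig, ivy, yew, rye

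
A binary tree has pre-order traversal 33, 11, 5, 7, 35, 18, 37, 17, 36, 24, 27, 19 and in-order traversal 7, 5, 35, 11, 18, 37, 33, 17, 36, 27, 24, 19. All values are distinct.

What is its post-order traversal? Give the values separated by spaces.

7 35 5 37 18 11 27 19 24 36 17 33

The first element of pre-order is the root; it splits in-order into left and right subtrees.
Root 33: left subtree has 6 nodes {7, 5, 35, 11, 18, 37}, right has 5 {17, 36, 27, 24, 19}.
  Root 11: left subtree has 3 nodes {7, 5, 35}, right has 2 {18, 37}.
    Root 5: left subtree has 1 node {7}, right has 1 {35}.
    Root 18: left subtree has 0 nodes { }, right has 1 {37}.
  Root 17: left subtree has 0 nodes { }, right has 4 {36, 27, 24, 19}.
    Root 36: left subtree has 0 nodes { }, right has 3 {27, 24, 19}.
      Root 24: left subtree has 1 node {27}, right has 1 {19}.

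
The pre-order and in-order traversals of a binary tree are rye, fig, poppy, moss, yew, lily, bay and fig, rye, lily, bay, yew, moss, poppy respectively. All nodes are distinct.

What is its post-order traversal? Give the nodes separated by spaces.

fig bay lily yew moss poppy rye

The first element of pre-order is the root; it splits in-order into left and right subtrees.
Root rye: left subtree has 1 node {fig}, right has 5 {lily, bay, yew, moss, poppy}.
  Root poppy: left subtree has 4 nodes {lily, bay, yew, moss}, right has 0 { }.
    Root moss: left subtree has 3 nodes {lily, bay, yew}, right has 0 { }.
      Root yew: left subtree has 2 nodes {lily, bay}, right has 0 { }.
        Root lily: left subtree has 0 nodes { }, right has 1 {bay}.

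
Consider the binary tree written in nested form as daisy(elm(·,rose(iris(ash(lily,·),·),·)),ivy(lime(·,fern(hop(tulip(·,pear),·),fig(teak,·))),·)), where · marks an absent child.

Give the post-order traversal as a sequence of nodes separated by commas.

Post-order visits the left subtree, then the right subtree, then the node.
At daisy: go left to elm.
  At elm: no left child.
  At elm: go right to rose.
    At rose: go left to iris.
      At iris: go left to ash.
        At ash: go left to lily.
          lily is a leaf — visit lily.
        At ash: no right child.
        Visit ash.
      At iris: no right child.
      Visit iris.
    At rose: no right child.
    Visit rose.
  Visit elm.
At daisy: go right to ivy.
  At ivy: go left to lime.
    At lime: no left child.
    At lime: go right to fern.
      At fern: go left to hop.
        At hop: go left to tulip.
          At tulip: no left child.
          At tulip: go right to pear.
            pear is a leaf — visit pear.
          Visit tulip.
        At hop: no right child.
        Visit hop.
      At fern: go right to fig.
        At fig: go left to teak.
          teak is a leaf — visit teak.
        At fig: no right child.
        Visit fig.
      Visit fern.
    Visit lime.
  At ivy: no right child.
  Visit ivy.
Visit daisy.

lily, ash, iris, rose, elm, pear, tulip, hop, teak, fig, fern, lime, ivy, daisy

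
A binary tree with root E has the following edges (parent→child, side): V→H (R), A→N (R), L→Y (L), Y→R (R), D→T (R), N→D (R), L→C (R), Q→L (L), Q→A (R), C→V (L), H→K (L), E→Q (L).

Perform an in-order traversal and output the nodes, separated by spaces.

In-order visits the left subtree, then the node, then the right subtree.
At E: go left to Q.
  At Q: go left to L.
    At L: go left to Y.
      At Y: no left child.
      Visit Y.
      At Y: go right to R.
        R is a leaf — visit R.
    Visit L.
    At L: go right to C.
      At C: go left to V.
        At V: no left child.
        Visit V.
        At V: go right to H.
          At H: go left to K.
            K is a leaf — visit K.
          Visit H.
          At H: no right child.
      Visit C.
      At C: no right child.
  Visit Q.
  At Q: go right to A.
    At A: no left child.
    Visit A.
    At A: go right to N.
      At N: no left child.
      Visit N.
      At N: go right to D.
        At D: no left child.
        Visit D.
        At D: go right to T.
          T is a leaf — visit T.
Visit E.
At E: no right child.

Y R L V K H C Q A N D T E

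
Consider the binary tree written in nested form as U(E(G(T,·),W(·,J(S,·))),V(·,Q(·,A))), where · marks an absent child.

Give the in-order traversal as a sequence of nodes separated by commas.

In-order visits the left subtree, then the node, then the right subtree.
At U: go left to E.
  At E: go left to G.
    At G: go left to T.
      T is a leaf — visit T.
    Visit G.
    At G: no right child.
  Visit E.
  At E: go right to W.
    At W: no left child.
    Visit W.
    At W: go right to J.
      At J: go left to S.
        S is a leaf — visit S.
      Visit J.
      At J: no right child.
Visit U.
At U: go right to V.
  At V: no left child.
  Visit V.
  At V: go right to Q.
    At Q: no left child.
    Visit Q.
    At Q: go right to A.
      A is a leaf — visit A.

T, G, E, W, S, J, U, V, Q, A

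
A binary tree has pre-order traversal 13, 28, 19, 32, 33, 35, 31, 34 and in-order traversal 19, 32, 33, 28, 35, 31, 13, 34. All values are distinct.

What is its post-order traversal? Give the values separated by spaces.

33 32 19 31 35 28 34 13

The first element of pre-order is the root; it splits in-order into left and right subtrees.
Root 13: left subtree has 6 nodes {19, 32, 33, 28, 35, 31}, right has 1 {34}.
  Root 28: left subtree has 3 nodes {19, 32, 33}, right has 2 {35, 31}.
    Root 19: left subtree has 0 nodes { }, right has 2 {32, 33}.
      Root 32: left subtree has 0 nodes { }, right has 1 {33}.
    Root 35: left subtree has 0 nodes { }, right has 1 {31}.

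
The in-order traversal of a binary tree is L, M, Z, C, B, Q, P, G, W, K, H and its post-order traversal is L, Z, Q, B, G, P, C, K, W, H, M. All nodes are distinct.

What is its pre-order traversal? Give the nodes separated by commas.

M, L, H, W, C, Z, P, B, Q, G, K

The last element of post-order is the root; it splits in-order into left and right subtrees.
Root M: left subtree has 1 node {L}, right has 9 {Z, C, B, Q, P, G, W, K, H}.
  Root H: left subtree has 8 nodes {Z, C, B, Q, P, G, W, K}, right has 0 { }.
    Root W: left subtree has 6 nodes {Z, C, B, Q, P, G}, right has 1 {K}.
      Root C: left subtree has 1 node {Z}, right has 4 {B, Q, P, G}.
        Root P: left subtree has 2 nodes {B, Q}, right has 1 {G}.
          Root B: left subtree has 0 nodes { }, right has 1 {Q}.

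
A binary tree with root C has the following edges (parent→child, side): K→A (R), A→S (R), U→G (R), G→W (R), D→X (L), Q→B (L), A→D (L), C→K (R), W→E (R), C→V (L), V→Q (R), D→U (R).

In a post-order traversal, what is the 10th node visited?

S

Post-order visits the left subtree, then the right subtree, then the node.
At C: go left to V.
  At V: no left child.
  At V: go right to Q.
    At Q: go left to B.
      B is a leaf — visit B.
    At Q: no right child.
    Visit Q.
  Visit V.
At C: go right to K.
  At K: no left child.
  At K: go right to A.
    At A: go left to D.
      At D: go left to X.
        X is a leaf — visit X.
      At D: go right to U.
        At U: no left child.
        At U: go right to G.
          At G: no left child.
          At G: go right to W.
            At W: no left child.
            At W: go right to E.
              E is a leaf — visit E.
            Visit W.
          Visit G.
        Visit U.
      Visit D.
    At A: go right to S.
      S is a leaf — visit S.
    Visit A.
  Visit K.
Visit C.
Full post-order sequence: B, Q, V, X, E, W, G, U, D, S, A, K, C.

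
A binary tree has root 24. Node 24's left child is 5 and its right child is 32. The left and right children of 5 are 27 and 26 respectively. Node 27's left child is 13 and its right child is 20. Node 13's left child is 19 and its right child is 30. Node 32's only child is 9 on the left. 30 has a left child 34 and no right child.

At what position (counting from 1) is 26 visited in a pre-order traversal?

Pre-order visits the node, then its left subtree, then its right subtree.
Visit 24.
At 24: go left to 5.
  Visit 5.
  At 5: go left to 27.
    Visit 27.
    At 27: go left to 13.
      Visit 13.
      At 13: go left to 19.
        19 is a leaf — visit 19.
      At 13: go right to 30.
        Visit 30.
        At 30: go left to 34.
          34 is a leaf — visit 34.
        At 30: no right child.
    At 27: go right to 20.
      20 is a leaf — visit 20.
  At 5: go right to 26.
    26 is a leaf — visit 26.
At 24: go right to 32.
  Visit 32.
  At 32: go left to 9.
    9 is a leaf — visit 9.
  At 32: no right child.
Full pre-order sequence: 24, 5, 27, 13, 19, 30, 34, 20, 26, 32, 9.

9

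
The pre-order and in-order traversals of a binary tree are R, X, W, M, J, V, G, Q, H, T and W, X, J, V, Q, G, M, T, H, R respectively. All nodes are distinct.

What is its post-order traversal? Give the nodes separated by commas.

The first element of pre-order is the root; it splits in-order into left and right subtrees.
Root R: left subtree has 9 nodes {W, X, J, V, Q, G, M, T, H}, right has 0 { }.
  Root X: left subtree has 1 node {W}, right has 7 {J, V, Q, G, M, T, H}.
    Root M: left subtree has 4 nodes {J, V, Q, G}, right has 2 {T, H}.
      Root J: left subtree has 0 nodes { }, right has 3 {V, Q, G}.
        Root V: left subtree has 0 nodes { }, right has 2 {Q, G}.
          Root G: left subtree has 1 node {Q}, right has 0 { }.
      Root H: left subtree has 1 node {T}, right has 0 { }.

W, Q, G, V, J, T, H, M, X, R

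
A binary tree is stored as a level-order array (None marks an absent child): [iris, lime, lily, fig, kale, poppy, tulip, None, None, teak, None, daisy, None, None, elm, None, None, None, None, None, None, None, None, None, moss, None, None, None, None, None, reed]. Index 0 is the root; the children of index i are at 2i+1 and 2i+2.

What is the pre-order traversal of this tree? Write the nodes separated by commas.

iris, lime, fig, kale, teak, lily, poppy, daisy, moss, tulip, elm, reed

Pre-order visits the node, then its left subtree, then its right subtree.
Visit iris.
At iris: go left to lime.
  Visit lime.
  At lime: go left to fig.
    fig is a leaf — visit fig.
  At lime: go right to kale.
    Visit kale.
    At kale: go left to teak.
      teak is a leaf — visit teak.
    At kale: no right child.
At iris: go right to lily.
  Visit lily.
  At lily: go left to poppy.
    Visit poppy.
    At poppy: go left to daisy.
      Visit daisy.
      At daisy: no left child.
      At daisy: go right to moss.
        moss is a leaf — visit moss.
    At poppy: no right child.
  At lily: go right to tulip.
    Visit tulip.
    At tulip: no left child.
    At tulip: go right to elm.
      Visit elm.
      At elm: no left child.
      At elm: go right to reed.
        reed is a leaf — visit reed.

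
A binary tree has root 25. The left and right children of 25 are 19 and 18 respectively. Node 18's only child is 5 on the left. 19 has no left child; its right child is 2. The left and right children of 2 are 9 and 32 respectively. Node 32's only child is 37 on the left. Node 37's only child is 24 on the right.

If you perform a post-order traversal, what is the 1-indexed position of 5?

7

Post-order visits the left subtree, then the right subtree, then the node.
At 25: go left to 19.
  At 19: no left child.
  At 19: go right to 2.
    At 2: go left to 9.
      9 is a leaf — visit 9.
    At 2: go right to 32.
      At 32: go left to 37.
        At 37: no left child.
        At 37: go right to 24.
          24 is a leaf — visit 24.
        Visit 37.
      At 32: no right child.
      Visit 32.
    Visit 2.
  Visit 19.
At 25: go right to 18.
  At 18: go left to 5.
    5 is a leaf — visit 5.
  At 18: no right child.
  Visit 18.
Visit 25.
Full post-order sequence: 9, 24, 37, 32, 2, 19, 5, 18, 25.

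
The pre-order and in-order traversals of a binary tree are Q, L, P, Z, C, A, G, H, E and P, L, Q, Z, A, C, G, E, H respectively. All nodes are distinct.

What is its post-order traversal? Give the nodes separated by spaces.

P L A E H G C Z Q

The first element of pre-order is the root; it splits in-order into left and right subtrees.
Root Q: left subtree has 2 nodes {P, L}, right has 6 {Z, A, C, G, E, H}.
  Root L: left subtree has 1 node {P}, right has 0 { }.
  Root Z: left subtree has 0 nodes { }, right has 5 {A, C, G, E, H}.
    Root C: left subtree has 1 node {A}, right has 3 {G, E, H}.
      Root G: left subtree has 0 nodes { }, right has 2 {E, H}.
        Root H: left subtree has 1 node {E}, right has 0 { }.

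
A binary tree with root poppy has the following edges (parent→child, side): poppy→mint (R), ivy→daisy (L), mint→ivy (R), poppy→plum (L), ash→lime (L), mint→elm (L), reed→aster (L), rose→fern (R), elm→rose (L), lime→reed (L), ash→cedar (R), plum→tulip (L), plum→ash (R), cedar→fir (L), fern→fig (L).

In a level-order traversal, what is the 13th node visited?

Level-order visits nodes level by level from the root, left to right within each level.
Level 0: poppy
Level 1: plum, mint
Level 2: tulip, ash, elm, ivy
Level 3: lime, cedar, rose, daisy
Level 4: reed, fir, fern
Level 5: aster, fig
Full level-order sequence: poppy, plum, mint, tulip, ash, elm, ivy, lime, cedar, rose, daisy, reed, fir, fern, aster, fig.

fir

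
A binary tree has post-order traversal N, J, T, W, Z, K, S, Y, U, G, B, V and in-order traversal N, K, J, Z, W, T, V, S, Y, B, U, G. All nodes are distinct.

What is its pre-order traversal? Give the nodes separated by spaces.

V K N Z J W T B Y S G U

The last element of post-order is the root; it splits in-order into left and right subtrees.
Root V: left subtree has 6 nodes {N, K, J, Z, W, T}, right has 5 {S, Y, B, U, G}.
  Root K: left subtree has 1 node {N}, right has 4 {J, Z, W, T}.
    Root Z: left subtree has 1 node {J}, right has 2 {W, T}.
      Root W: left subtree has 0 nodes { }, right has 1 {T}.
  Root B: left subtree has 2 nodes {S, Y}, right has 2 {U, G}.
    Root Y: left subtree has 1 node {S}, right has 0 { }.
    Root G: left subtree has 1 node {U}, right has 0 { }.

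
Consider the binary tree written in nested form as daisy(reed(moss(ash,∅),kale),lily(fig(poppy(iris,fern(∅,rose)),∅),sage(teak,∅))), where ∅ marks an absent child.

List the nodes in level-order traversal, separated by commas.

Level-order visits nodes level by level from the root, left to right within each level.
Level 0: daisy
Level 1: reed, lily
Level 2: moss, kale, fig, sage
Level 3: ash, poppy, teak
Level 4: iris, fern
Level 5: rose

daisy, reed, lily, moss, kale, fig, sage, ash, poppy, teak, iris, fern, rose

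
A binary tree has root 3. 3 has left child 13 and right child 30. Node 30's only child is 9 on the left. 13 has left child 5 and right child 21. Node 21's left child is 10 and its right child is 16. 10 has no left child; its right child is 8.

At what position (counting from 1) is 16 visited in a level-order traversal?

Level-order visits nodes level by level from the root, left to right within each level.
Level 0: 3
Level 1: 13, 30
Level 2: 5, 21, 9
Level 3: 10, 16
Level 4: 8
Full level-order sequence: 3, 13, 30, 5, 21, 9, 10, 16, 8.

8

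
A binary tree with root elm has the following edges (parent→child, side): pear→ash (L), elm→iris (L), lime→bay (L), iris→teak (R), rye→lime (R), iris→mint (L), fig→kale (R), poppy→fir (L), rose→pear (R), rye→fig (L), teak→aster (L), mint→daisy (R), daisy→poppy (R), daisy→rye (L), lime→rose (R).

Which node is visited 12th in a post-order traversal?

Post-order visits the left subtree, then the right subtree, then the node.
At elm: go left to iris.
  At iris: go left to mint.
    At mint: no left child.
    At mint: go right to daisy.
      At daisy: go left to rye.
        At rye: go left to fig.
          At fig: no left child.
          At fig: go right to kale.
            kale is a leaf — visit kale.
          Visit fig.
        At rye: go right to lime.
          At lime: go left to bay.
            bay is a leaf — visit bay.
          At lime: go right to rose.
            At rose: no left child.
            At rose: go right to pear.
              At pear: go left to ash.
                ash is a leaf — visit ash.
              At pear: no right child.
              Visit pear.
            Visit rose.
          Visit lime.
        Visit rye.
      At daisy: go right to poppy.
        At poppy: go left to fir.
          fir is a leaf — visit fir.
        At poppy: no right child.
        Visit poppy.
      Visit daisy.
    Visit mint.
  At iris: go right to teak.
    At teak: go left to aster.
      aster is a leaf — visit aster.
    At teak: no right child.
    Visit teak.
  Visit iris.
At elm: no right child.
Visit elm.
Full post-order sequence: kale, fig, bay, ash, pear, rose, lime, rye, fir, poppy, daisy, mint, aster, teak, iris, elm.

mint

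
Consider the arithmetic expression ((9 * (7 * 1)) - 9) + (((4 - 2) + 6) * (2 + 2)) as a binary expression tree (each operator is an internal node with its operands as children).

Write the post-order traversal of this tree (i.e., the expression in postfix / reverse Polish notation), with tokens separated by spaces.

Post-order on an expression tree gives postfix notation: for each operator, emit left operand, right operand, then the operator.

9 7 1 * * 9 - 4 2 - 6 + 2 2 + * +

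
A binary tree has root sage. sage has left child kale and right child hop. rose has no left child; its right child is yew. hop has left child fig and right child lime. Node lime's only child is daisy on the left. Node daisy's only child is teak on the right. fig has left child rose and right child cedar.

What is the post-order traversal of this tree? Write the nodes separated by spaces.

kale yew rose cedar fig teak daisy lime hop sage

Post-order visits the left subtree, then the right subtree, then the node.
At sage: go left to kale.
  kale is a leaf — visit kale.
At sage: go right to hop.
  At hop: go left to fig.
    At fig: go left to rose.
      At rose: no left child.
      At rose: go right to yew.
        yew is a leaf — visit yew.
      Visit rose.
    At fig: go right to cedar.
      cedar is a leaf — visit cedar.
    Visit fig.
  At hop: go right to lime.
    At lime: go left to daisy.
      At daisy: no left child.
      At daisy: go right to teak.
        teak is a leaf — visit teak.
      Visit daisy.
    At lime: no right child.
    Visit lime.
  Visit hop.
Visit sage.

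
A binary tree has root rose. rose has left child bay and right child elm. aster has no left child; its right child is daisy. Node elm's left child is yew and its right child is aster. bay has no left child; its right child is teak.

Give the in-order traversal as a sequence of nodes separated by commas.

bay, teak, rose, yew, elm, aster, daisy

In-order visits the left subtree, then the node, then the right subtree.
At rose: go left to bay.
  At bay: no left child.
  Visit bay.
  At bay: go right to teak.
    teak is a leaf — visit teak.
Visit rose.
At rose: go right to elm.
  At elm: go left to yew.
    yew is a leaf — visit yew.
  Visit elm.
  At elm: go right to aster.
    At aster: no left child.
    Visit aster.
    At aster: go right to daisy.
      daisy is a leaf — visit daisy.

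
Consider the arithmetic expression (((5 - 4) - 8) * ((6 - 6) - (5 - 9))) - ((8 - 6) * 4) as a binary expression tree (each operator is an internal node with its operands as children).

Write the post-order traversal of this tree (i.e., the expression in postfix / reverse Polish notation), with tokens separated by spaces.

5 4 - 8 - 6 6 - 5 9 - - * 8 6 - 4 * -

Post-order on an expression tree gives postfix notation: for each operator, emit left operand, right operand, then the operator.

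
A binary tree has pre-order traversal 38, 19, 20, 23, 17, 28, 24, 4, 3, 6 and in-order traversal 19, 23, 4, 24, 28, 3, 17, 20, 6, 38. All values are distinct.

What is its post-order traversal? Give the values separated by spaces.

4 24 3 28 17 23 6 20 19 38

The first element of pre-order is the root; it splits in-order into left and right subtrees.
Root 38: left subtree has 9 nodes {19, 23, 4, 24, 28, 3, 17, 20, 6}, right has 0 { }.
  Root 19: left subtree has 0 nodes { }, right has 8 {23, 4, 24, 28, 3, 17, 20, 6}.
    Root 20: left subtree has 6 nodes {23, 4, 24, 28, 3, 17}, right has 1 {6}.
      Root 23: left subtree has 0 nodes { }, right has 5 {4, 24, 28, 3, 17}.
        Root 17: left subtree has 4 nodes {4, 24, 28, 3}, right has 0 { }.
          Root 28: left subtree has 2 nodes {4, 24}, right has 1 {3}.
            Root 24: left subtree has 1 node {4}, right has 0 { }.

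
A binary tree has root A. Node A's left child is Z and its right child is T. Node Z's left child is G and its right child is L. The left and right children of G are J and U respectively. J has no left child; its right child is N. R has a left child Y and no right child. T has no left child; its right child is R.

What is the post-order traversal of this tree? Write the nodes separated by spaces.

Post-order visits the left subtree, then the right subtree, then the node.
At A: go left to Z.
  At Z: go left to G.
    At G: go left to J.
      At J: no left child.
      At J: go right to N.
        N is a leaf — visit N.
      Visit J.
    At G: go right to U.
      U is a leaf — visit U.
    Visit G.
  At Z: go right to L.
    L is a leaf — visit L.
  Visit Z.
At A: go right to T.
  At T: no left child.
  At T: go right to R.
    At R: go left to Y.
      Y is a leaf — visit Y.
    At R: no right child.
    Visit R.
  Visit T.
Visit A.

N J U G L Z Y R T A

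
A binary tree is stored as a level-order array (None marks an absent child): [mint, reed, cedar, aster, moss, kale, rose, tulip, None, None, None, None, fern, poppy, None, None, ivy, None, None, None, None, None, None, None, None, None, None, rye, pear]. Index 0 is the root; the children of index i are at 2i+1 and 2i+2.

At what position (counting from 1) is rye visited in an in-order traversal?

10

In-order visits the left subtree, then the node, then the right subtree.
At mint: go left to reed.
  At reed: go left to aster.
    At aster: go left to tulip.
      At tulip: no left child.
      Visit tulip.
      At tulip: go right to ivy.
        ivy is a leaf — visit ivy.
    Visit aster.
    At aster: no right child.
  Visit reed.
  At reed: go right to moss.
    moss is a leaf — visit moss.
Visit mint.
At mint: go right to cedar.
  At cedar: go left to kale.
    At kale: no left child.
    Visit kale.
    At kale: go right to fern.
      fern is a leaf — visit fern.
  Visit cedar.
  At cedar: go right to rose.
    At rose: go left to poppy.
      At poppy: go left to rye.
        rye is a leaf — visit rye.
      Visit poppy.
      At poppy: go right to pear.
        pear is a leaf — visit pear.
    Visit rose.
    At rose: no right child.
Full in-order sequence: tulip, ivy, aster, reed, moss, mint, kale, fern, cedar, rye, poppy, pear, rose.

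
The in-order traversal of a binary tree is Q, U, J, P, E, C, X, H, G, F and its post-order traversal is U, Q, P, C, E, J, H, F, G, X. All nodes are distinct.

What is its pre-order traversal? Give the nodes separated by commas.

X, J, Q, U, E, P, C, G, H, F

The last element of post-order is the root; it splits in-order into left and right subtrees.
Root X: left subtree has 6 nodes {Q, U, J, P, E, C}, right has 3 {H, G, F}.
  Root J: left subtree has 2 nodes {Q, U}, right has 3 {P, E, C}.
    Root Q: left subtree has 0 nodes { }, right has 1 {U}.
    Root E: left subtree has 1 node {P}, right has 1 {C}.
  Root G: left subtree has 1 node {H}, right has 1 {F}.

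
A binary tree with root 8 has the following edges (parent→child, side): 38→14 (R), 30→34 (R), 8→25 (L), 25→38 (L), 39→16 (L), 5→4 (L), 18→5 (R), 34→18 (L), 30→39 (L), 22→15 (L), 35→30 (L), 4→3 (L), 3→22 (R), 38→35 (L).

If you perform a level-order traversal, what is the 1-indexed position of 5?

11

Level-order visits nodes level by level from the root, left to right within each level.
Level 0: 8
Level 1: 25
Level 2: 38
Level 3: 35, 14
Level 4: 30
Level 5: 39, 34
Level 6: 16, 18
Level 7: 5
Level 8: 4
Level 9: 3
Level 10: 22
Level 11: 15
Full level-order sequence: 8, 25, 38, 35, 14, 30, 39, 34, 16, 18, 5, 4, 3, 22, 15.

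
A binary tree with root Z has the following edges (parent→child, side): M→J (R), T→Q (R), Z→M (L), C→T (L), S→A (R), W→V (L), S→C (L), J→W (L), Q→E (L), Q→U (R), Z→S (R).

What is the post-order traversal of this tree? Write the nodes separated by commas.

V, W, J, M, E, U, Q, T, C, A, S, Z

Post-order visits the left subtree, then the right subtree, then the node.
At Z: go left to M.
  At M: no left child.
  At M: go right to J.
    At J: go left to W.
      At W: go left to V.
        V is a leaf — visit V.
      At W: no right child.
      Visit W.
    At J: no right child.
    Visit J.
  Visit M.
At Z: go right to S.
  At S: go left to C.
    At C: go left to T.
      At T: no left child.
      At T: go right to Q.
        At Q: go left to E.
          E is a leaf — visit E.
        At Q: go right to U.
          U is a leaf — visit U.
        Visit Q.
      Visit T.
    At C: no right child.
    Visit C.
  At S: go right to A.
    A is a leaf — visit A.
  Visit S.
Visit Z.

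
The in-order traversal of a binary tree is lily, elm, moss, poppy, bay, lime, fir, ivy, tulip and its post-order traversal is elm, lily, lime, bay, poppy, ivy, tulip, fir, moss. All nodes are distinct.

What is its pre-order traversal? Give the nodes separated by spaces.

moss lily elm fir poppy bay lime tulip ivy

The last element of post-order is the root; it splits in-order into left and right subtrees.
Root moss: left subtree has 2 nodes {lily, elm}, right has 6 {poppy, bay, lime, fir, ivy, tulip}.
  Root lily: left subtree has 0 nodes { }, right has 1 {elm}.
  Root fir: left subtree has 3 nodes {poppy, bay, lime}, right has 2 {ivy, tulip}.
    Root poppy: left subtree has 0 nodes { }, right has 2 {bay, lime}.
      Root bay: left subtree has 0 nodes { }, right has 1 {lime}.
    Root tulip: left subtree has 1 node {ivy}, right has 0 { }.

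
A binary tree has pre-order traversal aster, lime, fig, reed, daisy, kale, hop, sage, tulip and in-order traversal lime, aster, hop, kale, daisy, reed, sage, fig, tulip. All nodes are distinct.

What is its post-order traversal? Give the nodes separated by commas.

lime, hop, kale, daisy, sage, reed, tulip, fig, aster

The first element of pre-order is the root; it splits in-order into left and right subtrees.
Root aster: left subtree has 1 node {lime}, right has 7 {hop, kale, daisy, reed, sage, fig, tulip}.
  Root fig: left subtree has 5 nodes {hop, kale, daisy, reed, sage}, right has 1 {tulip}.
    Root reed: left subtree has 3 nodes {hop, kale, daisy}, right has 1 {sage}.
      Root daisy: left subtree has 2 nodes {hop, kale}, right has 0 { }.
        Root kale: left subtree has 1 node {hop}, right has 0 { }.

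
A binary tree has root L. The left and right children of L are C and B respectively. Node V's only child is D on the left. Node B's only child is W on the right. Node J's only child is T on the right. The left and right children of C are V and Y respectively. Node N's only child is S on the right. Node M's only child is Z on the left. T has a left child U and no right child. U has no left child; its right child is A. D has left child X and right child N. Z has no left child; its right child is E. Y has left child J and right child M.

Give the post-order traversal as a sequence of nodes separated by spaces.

Post-order visits the left subtree, then the right subtree, then the node.
At L: go left to C.
  At C: go left to V.
    At V: go left to D.
      At D: go left to X.
        X is a leaf — visit X.
      At D: go right to N.
        At N: no left child.
        At N: go right to S.
          S is a leaf — visit S.
        Visit N.
      Visit D.
    At V: no right child.
    Visit V.
  At C: go right to Y.
    At Y: go left to J.
      At J: no left child.
      At J: go right to T.
        At T: go left to U.
          At U: no left child.
          At U: go right to A.
            A is a leaf — visit A.
          Visit U.
        At T: no right child.
        Visit T.
      Visit J.
    At Y: go right to M.
      At M: go left to Z.
        At Z: no left child.
        At Z: go right to E.
          E is a leaf — visit E.
        Visit Z.
      At M: no right child.
      Visit M.
    Visit Y.
  Visit C.
At L: go right to B.
  At B: no left child.
  At B: go right to W.
    W is a leaf — visit W.
  Visit B.
Visit L.

X S N D V A U T J E Z M Y C W B L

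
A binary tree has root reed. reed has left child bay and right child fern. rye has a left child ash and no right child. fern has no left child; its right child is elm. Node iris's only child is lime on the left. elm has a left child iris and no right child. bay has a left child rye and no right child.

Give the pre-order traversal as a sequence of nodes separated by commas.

Pre-order visits the node, then its left subtree, then its right subtree.
Visit reed.
At reed: go left to bay.
  Visit bay.
  At bay: go left to rye.
    Visit rye.
    At rye: go left to ash.
      ash is a leaf — visit ash.
    At rye: no right child.
  At bay: no right child.
At reed: go right to fern.
  Visit fern.
  At fern: no left child.
  At fern: go right to elm.
    Visit elm.
    At elm: go left to iris.
      Visit iris.
      At iris: go left to lime.
        lime is a leaf — visit lime.
      At iris: no right child.
    At elm: no right child.

reed, bay, rye, ash, fern, elm, iris, lime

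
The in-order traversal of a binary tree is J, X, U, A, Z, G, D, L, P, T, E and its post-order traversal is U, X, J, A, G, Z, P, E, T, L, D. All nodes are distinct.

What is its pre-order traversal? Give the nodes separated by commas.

D, Z, A, J, X, U, G, L, T, P, E

The last element of post-order is the root; it splits in-order into left and right subtrees.
Root D: left subtree has 6 nodes {J, X, U, A, Z, G}, right has 4 {L, P, T, E}.
  Root Z: left subtree has 4 nodes {J, X, U, A}, right has 1 {G}.
    Root A: left subtree has 3 nodes {J, X, U}, right has 0 { }.
      Root J: left subtree has 0 nodes { }, right has 2 {X, U}.
        Root X: left subtree has 0 nodes { }, right has 1 {U}.
  Root L: left subtree has 0 nodes { }, right has 3 {P, T, E}.
    Root T: left subtree has 1 node {P}, right has 1 {E}.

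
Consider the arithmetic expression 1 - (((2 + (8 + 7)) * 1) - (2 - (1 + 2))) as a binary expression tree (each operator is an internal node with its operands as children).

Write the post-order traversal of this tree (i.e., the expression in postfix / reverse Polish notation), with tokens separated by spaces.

Post-order on an expression tree gives postfix notation: for each operator, emit left operand, right operand, then the operator.

1 2 8 7 + + 1 * 2 1 2 + - - -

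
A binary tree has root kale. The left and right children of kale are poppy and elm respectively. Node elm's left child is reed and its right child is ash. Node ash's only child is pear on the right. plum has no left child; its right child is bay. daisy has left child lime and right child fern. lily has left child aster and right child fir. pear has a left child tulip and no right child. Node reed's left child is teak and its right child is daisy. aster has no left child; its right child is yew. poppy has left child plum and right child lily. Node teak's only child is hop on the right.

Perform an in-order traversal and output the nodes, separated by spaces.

plum bay poppy aster yew lily fir kale teak hop reed lime daisy fern elm ash tulip pear

In-order visits the left subtree, then the node, then the right subtree.
At kale: go left to poppy.
  At poppy: go left to plum.
    At plum: no left child.
    Visit plum.
    At plum: go right to bay.
      bay is a leaf — visit bay.
  Visit poppy.
  At poppy: go right to lily.
    At lily: go left to aster.
      At aster: no left child.
      Visit aster.
      At aster: go right to yew.
        yew is a leaf — visit yew.
    Visit lily.
    At lily: go right to fir.
      fir is a leaf — visit fir.
Visit kale.
At kale: go right to elm.
  At elm: go left to reed.
    At reed: go left to teak.
      At teak: no left child.
      Visit teak.
      At teak: go right to hop.
        hop is a leaf — visit hop.
    Visit reed.
    At reed: go right to daisy.
      At daisy: go left to lime.
        lime is a leaf — visit lime.
      Visit daisy.
      At daisy: go right to fern.
        fern is a leaf — visit fern.
  Visit elm.
  At elm: go right to ash.
    At ash: no left child.
    Visit ash.
    At ash: go right to pear.
      At pear: go left to tulip.
        tulip is a leaf — visit tulip.
      Visit pear.
      At pear: no right child.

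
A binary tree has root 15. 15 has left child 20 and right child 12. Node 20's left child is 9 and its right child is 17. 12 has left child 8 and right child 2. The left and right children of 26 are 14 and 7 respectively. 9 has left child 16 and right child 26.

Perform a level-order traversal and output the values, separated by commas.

15, 20, 12, 9, 17, 8, 2, 16, 26, 14, 7

Level-order visits nodes level by level from the root, left to right within each level.
Level 0: 15
Level 1: 20, 12
Level 2: 9, 17, 8, 2
Level 3: 16, 26
Level 4: 14, 7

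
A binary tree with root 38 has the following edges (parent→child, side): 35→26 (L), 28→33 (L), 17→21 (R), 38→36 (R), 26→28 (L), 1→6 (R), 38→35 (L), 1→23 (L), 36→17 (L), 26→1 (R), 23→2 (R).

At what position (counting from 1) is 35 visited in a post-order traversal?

8

Post-order visits the left subtree, then the right subtree, then the node.
At 38: go left to 35.
  At 35: go left to 26.
    At 26: go left to 28.
      At 28: go left to 33.
        33 is a leaf — visit 33.
      At 28: no right child.
      Visit 28.
    At 26: go right to 1.
      At 1: go left to 23.
        At 23: no left child.
        At 23: go right to 2.
          2 is a leaf — visit 2.
        Visit 23.
      At 1: go right to 6.
        6 is a leaf — visit 6.
      Visit 1.
    Visit 26.
  At 35: no right child.
  Visit 35.
At 38: go right to 36.
  At 36: go left to 17.
    At 17: no left child.
    At 17: go right to 21.
      21 is a leaf — visit 21.
    Visit 17.
  At 36: no right child.
  Visit 36.
Visit 38.
Full post-order sequence: 33, 28, 2, 23, 6, 1, 26, 35, 21, 17, 36, 38.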